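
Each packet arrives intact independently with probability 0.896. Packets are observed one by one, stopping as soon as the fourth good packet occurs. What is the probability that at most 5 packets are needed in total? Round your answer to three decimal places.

Finishing within 5 packets ⇔ at least 4 successes in the first 5. With X ~ Binomial(5, 0.896), P(Y ≤ 5) = 1 − P(X ≤ 3).
  k=0: C(5,0)·0.896^0·0.104^5 = 0.00001
  k=1: C(5,1)·0.896^1·0.104^4 = 0.00052
  k=2: C(5,2)·0.896^2·0.104^3 = 0.00903
  k=3: C(5,3)·0.896^3·0.104^2 = 0.07780
1 − 0.08737 = 0.91263

0.913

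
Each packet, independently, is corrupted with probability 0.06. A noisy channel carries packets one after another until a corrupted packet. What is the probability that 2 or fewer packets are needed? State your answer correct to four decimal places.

Y = number of packets to the first success; geometric, p = 0.06.
P(Y ≤ 2) = 1 − (1−p)^2 = 1 − 0.883600 = 0.116400

0.1164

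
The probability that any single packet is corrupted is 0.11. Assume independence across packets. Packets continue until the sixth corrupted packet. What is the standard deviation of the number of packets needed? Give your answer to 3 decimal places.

Y = total packets until the sixth success; negative binomial with r=6, p=0.11.
SD(Y) = √[r(1−p)/p²] = √(441.32231) = 21.00767

21.008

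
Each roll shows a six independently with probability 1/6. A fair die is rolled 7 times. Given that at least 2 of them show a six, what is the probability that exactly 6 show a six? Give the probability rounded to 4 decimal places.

0.0004

X ~ Binomial(7, 0.166667). Want P(X=6 | X≥2) = P(X=6) / P(X≥2).
P(X=6) = C(7,6)·0.166667^6·0.833333^1 = 0.000125
P(X≥2) = 1 − 0.279082 − 0.390714 = 0.330204
Ratio = 0.000125 / 0.330204 = 0.000379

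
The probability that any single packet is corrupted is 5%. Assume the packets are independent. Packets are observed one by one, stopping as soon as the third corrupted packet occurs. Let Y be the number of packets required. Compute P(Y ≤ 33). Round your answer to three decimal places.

0.227

Finishing within 33 packets ⇔ at least 3 successes in the first 33. With X ~ Binomial(33, 0.05), P(Y ≤ 33) = 1 − P(X ≤ 2).
  k=0: C(33,0)·0.05^0·0.95^33 = 0.18403
  k=1: C(33,1)·0.05^1·0.95^32 = 0.31962
  k=2: C(33,2)·0.05^2·0.95^31 = 0.26916
1 − 0.77281 = 0.22719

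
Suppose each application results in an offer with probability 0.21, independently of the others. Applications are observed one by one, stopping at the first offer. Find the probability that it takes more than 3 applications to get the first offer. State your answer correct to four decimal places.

Y = number of applications to the first success; geometric, p = 0.21.
P(Y > 3) = P(first 3 all fail) = (1−p)^3 = 0.493039

0.4930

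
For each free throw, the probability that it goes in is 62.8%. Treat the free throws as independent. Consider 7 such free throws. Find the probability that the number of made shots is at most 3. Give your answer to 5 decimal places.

X ~ Binomial(7, 0.628); P(X ≤ 3) = Σ C(7,k) p^k (1−p)^(7−k) over k:
  k=0: C(7,0)·0.628^0·0.372^7 = 0.0009858
  k=1: C(7,1)·0.628^1·0.372^6 = 0.0116497
  k=2: C(7,2)·0.628^2·0.372^5 = 0.0590002
  k=3: C(7,3)·0.628^3·0.372^4 = 0.1660041
Total = 0.2376398

0.23764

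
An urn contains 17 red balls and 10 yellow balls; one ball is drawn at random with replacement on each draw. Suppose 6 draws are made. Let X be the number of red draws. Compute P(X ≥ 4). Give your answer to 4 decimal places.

X ~ Binomial(6, 0.629630); P(X ≥ 4) = Σ C(6,k) p^k (1−p)^(6−k) over k:
  k=4: C(6,4)·0.629630^4·0.370370^2 = 0.323373
  k=5: C(6,5)·0.629630^5·0.370370^1 = 0.219894
  k=6: C(6,6)·0.629630^6·0.370370^0 = 0.062303
Total = 0.605571

0.6056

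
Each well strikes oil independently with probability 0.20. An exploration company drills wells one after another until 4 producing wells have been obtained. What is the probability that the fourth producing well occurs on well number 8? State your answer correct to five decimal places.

Y = trial on which the fourth success occurs; negative binomial, r=4, p=0.20.
P(Y=8) = C(7,3) · p^4 · (1−p)^4
= 35 · 0.0016 · 0.4096 = 0.0229376

0.02294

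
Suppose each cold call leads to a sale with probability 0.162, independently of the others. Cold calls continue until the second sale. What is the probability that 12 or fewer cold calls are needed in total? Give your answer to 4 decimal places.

0.6019

Finishing within 12 cold calls ⇔ at least 2 successes in the first 12. With X ~ Binomial(12, 0.162), P(Y ≤ 12) = 1 − P(X ≤ 1).
  k=0: C(12,0)·0.162^0·0.838^12 = 0.119930
  k=1: C(12,1)·0.162^1·0.838^11 = 0.278215
1 − 0.398145 = 0.601855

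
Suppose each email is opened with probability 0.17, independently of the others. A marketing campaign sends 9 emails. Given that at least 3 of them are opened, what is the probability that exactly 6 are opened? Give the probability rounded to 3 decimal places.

0.006

X ~ Binomial(9, 0.17). Want P(X=6 | X≥3) = P(X=6) / P(X≥3).
P(X=6) = C(9,6)·0.17^6·0.83^3 = 0.00116
P(X≥3) = 1 − 0.18694 − 0.34460 − 0.28232 = 0.18614
Ratio = 0.00116 / 0.18614 = 0.00623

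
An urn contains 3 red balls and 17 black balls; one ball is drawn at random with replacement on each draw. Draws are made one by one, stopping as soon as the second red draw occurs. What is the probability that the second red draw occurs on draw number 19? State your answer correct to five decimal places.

0.02556

Y = trial on which the second success occurs; negative binomial, r=2, p=0.15.
P(Y=19) = C(18,1) · p^2 · (1−p)^17
= 18 · 0.0225 · 0.063113 = 0.0255609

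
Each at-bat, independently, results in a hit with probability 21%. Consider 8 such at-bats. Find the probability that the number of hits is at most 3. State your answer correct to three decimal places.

0.934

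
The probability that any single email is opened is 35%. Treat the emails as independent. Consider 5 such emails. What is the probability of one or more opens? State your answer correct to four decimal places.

P(at least one) = 1 − P(none) = 1 − (1 − 0.35)^5
= 1 − 0.116029 = 0.883971

0.8840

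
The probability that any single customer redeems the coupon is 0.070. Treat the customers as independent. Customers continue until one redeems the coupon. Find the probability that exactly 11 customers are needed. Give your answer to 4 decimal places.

0.0339

Geometric (trials to first success), p = 0.07.
P(Y = 11) = (1−p)^10 · p = 0.48398 · 0.07 = 0.033879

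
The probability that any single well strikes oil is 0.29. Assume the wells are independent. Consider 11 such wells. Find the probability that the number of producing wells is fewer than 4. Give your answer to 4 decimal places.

X ~ Binomial(11, 0.29); P(X ≤ 3) = Σ C(11,k) p^k (1−p)^(11−k) over k:
  k=0: C(11,0)·0.29^0·0.71^11 = 0.023112
  k=1: C(11,1)·0.29^1·0.71^10 = 0.103842
  k=2: C(11,2)·0.29^2·0.71^9 = 0.212072
  k=3: C(11,3)·0.29^3·0.71^8 = 0.259863
Total = 0.598890

0.5989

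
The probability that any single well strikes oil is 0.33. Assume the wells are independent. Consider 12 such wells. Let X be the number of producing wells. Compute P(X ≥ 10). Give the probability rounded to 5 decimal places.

X ~ Binomial(12, 0.33); P(X ≥ 10) = Σ C(12,k) p^k (1−p)^(12−k) over k:
  k=10: C(12,10)·0.33^10·0.67^2 = 0.0004538
  k=11: C(12,11)·0.33^11·0.67^1 = 0.0000406
  k=12: C(12,12)·0.33^12·0.67^0 = 0.0000017
Total = 0.0004961

0.00050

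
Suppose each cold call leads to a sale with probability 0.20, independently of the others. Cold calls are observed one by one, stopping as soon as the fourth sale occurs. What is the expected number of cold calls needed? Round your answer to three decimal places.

Y = total cold calls until the fourth success; negative binomial with r=4, p=0.20.
E[Y] = r / p = 4 / 0.20 = 20.00000

20.000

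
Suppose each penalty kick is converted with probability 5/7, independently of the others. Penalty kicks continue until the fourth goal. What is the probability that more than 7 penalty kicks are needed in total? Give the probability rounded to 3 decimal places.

Needing more than 7 penalty kicks ⇔ fewer than 4 successes in the first 7. With X ~ Binomial(7, 0.714286), P(Y > 7) = P(X ≤ 3).
  k=0: C(7,0)·0.714286^0·0.285714^7 = 0.00016
  k=1: C(7,1)·0.714286^1·0.285714^6 = 0.00272
  k=2: C(7,2)·0.714286^2·0.285714^5 = 0.02040
  k=3: C(7,3)·0.714286^3·0.285714^4 = 0.08500
P(X ≤ 3) = 0.10827

0.108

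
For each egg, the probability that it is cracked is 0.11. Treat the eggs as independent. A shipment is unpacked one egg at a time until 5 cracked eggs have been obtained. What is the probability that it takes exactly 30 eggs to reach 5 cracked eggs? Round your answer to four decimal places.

Y = trial on which the fifth success occurs; negative binomial, r=5, p=0.11.
P(Y=30) = C(29,4) · p^5 · (1−p)^25
= 23751 · 1.6105e-05 · 0.054294 = 0.020768

0.0208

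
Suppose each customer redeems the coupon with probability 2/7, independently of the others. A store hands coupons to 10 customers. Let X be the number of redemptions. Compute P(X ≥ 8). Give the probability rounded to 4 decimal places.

0.0011

X ~ Binomial(10, 0.285714); P(X ≥ 8) = Σ C(10,k) p^k (1−p)^(10−k) over k:
  k=8: C(10,8)·0.285714^8·0.714286^2 = 0.001020
  k=9: C(10,9)·0.285714^9·0.714286^1 = 0.000091
  k=10: C(10,10)·0.285714^10·0.714286^0 = 0.000004
Total = 0.001114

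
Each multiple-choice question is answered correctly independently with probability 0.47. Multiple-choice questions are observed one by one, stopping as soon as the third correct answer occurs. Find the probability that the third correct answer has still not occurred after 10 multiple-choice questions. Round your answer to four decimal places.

Needing more than 10 multiple-choice questions ⇔ fewer than 3 successes in the first 10. With X ~ Binomial(10, 0.47), P(Y > 10) = P(X ≤ 2).
  k=0: C(10,0)·0.47^0·0.53^10 = 0.001749
  k=1: C(10,1)·0.47^1·0.53^9 = 0.015509
  k=2: C(10,2)·0.47^2·0.53^8 = 0.061889
P(X ≤ 2) = 0.079147

0.0791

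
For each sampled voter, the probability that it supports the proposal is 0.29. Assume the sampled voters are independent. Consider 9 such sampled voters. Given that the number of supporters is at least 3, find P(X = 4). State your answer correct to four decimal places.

X ~ Binomial(9, 0.29). Want P(X=4 | X≥3) = P(X=4) / P(X≥3).
P(X=4) = C(9,4)·0.29^4·0.71^5 = 0.160788
P(X≥3) = 1 − 0.045849 − 0.168542 − 0.275364 = 0.510246
Ratio = 0.160788 / 0.510246 = 0.315119

0.3151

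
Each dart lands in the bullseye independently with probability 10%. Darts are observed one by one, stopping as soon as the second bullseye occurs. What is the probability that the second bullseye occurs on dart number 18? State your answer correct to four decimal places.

0.0315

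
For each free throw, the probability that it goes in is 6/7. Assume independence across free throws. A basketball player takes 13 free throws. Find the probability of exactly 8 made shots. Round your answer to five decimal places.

0.02231

X ~ Binomial(n=13, p=0.857143).
P(X=8) = C(13,8) · p^8 · (1−p)^5
= 1287 · 0.29136 · 5.9499e-05 = 0.0223107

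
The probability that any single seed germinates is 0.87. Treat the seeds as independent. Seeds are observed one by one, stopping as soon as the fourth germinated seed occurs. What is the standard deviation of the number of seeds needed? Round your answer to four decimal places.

0.8289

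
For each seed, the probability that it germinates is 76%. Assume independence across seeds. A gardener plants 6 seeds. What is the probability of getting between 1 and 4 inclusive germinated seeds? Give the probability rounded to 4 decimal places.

X ~ Binomial(6, 0.76); P(1 ≤ X ≤ 4) = Σ C(6,k) p^k (1−p)^(6−k) over k:
  k=1: C(6,1)·0.76^1·0.24^5 = 0.003631
  k=2: C(6,2)·0.76^2·0.24^4 = 0.028745
  k=3: C(6,3)·0.76^3·0.24^3 = 0.121368
  k=4: C(6,4)·0.76^4·0.24^2 = 0.288249
Total = 0.441993

0.4420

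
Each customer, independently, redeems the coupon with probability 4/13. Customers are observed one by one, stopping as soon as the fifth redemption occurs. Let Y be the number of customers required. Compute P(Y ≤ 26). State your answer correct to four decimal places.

0.9374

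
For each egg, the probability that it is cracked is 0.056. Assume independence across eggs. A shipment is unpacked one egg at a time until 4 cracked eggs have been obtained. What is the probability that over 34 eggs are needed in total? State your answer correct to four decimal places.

0.8795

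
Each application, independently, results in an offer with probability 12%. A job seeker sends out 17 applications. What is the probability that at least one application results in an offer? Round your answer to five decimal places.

0.88618

P(at least one) = 1 − P(none) = 1 − (1 − 0.12)^17
= 1 − 0.1138166 = 0.8861834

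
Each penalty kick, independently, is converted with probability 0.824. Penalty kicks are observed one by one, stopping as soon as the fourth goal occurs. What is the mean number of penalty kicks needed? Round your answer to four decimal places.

Y = total penalty kicks until the fourth success; negative binomial with r=4, p=0.824.
E[Y] = r / p = 4 / 0.824 = 4.854369

4.8544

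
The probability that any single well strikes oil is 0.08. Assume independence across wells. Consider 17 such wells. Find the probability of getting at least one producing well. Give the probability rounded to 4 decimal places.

P(at least one) = 1 − P(none) = 1 − (1 − 0.08)^17
= 1 − 0.242322 = 0.757678

0.7577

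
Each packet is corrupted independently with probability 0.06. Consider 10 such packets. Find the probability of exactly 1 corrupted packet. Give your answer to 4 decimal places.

0.3438

X ~ Binomial(n=10, p=0.06).
P(X=1) = C(10,1) · p^1 · (1−p)^9
= 10 · 0.06 · 0.57299 = 0.343797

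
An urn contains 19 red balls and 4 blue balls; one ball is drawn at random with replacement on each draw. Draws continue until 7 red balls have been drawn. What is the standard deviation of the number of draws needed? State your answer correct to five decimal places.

Y = total draws until the seventh success; negative binomial with r=7, p=0.826087.
SD(Y) = √[r(1−p)/p²] = √(1.7839335) = 1.3356397

1.33564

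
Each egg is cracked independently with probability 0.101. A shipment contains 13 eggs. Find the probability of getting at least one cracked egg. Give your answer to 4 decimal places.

P(at least one) = 1 − P(none) = 1 − (1 − 0.101)^13
= 1 − 0.250539 = 0.749461

0.7495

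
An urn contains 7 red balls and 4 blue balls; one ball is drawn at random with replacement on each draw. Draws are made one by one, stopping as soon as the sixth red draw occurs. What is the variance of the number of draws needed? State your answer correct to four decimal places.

5.3878

Y = total draws until the sixth success; negative binomial with r=6, p=0.636364.
Var(Y) = r(1−p)/p² = 6·0.363636 / 0.636364² = 5.387755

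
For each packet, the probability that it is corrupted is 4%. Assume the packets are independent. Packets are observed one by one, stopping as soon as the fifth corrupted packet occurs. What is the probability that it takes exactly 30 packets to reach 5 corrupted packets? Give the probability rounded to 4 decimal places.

Y = trial on which the fifth success occurs; negative binomial, r=5, p=0.04.
P(Y=30) = C(29,4) · p^5 · (1−p)^25
= 23751 · 1.024e-07 · 0.3604 = 0.000877

0.0009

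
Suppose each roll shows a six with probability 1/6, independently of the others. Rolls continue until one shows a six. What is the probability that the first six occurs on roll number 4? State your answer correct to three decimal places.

0.096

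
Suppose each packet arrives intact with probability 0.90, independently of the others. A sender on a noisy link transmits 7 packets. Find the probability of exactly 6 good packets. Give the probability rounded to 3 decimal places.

0.372

X ~ Binomial(n=7, p=0.90).
P(X=6) = C(7,6) · p^6 · (1−p)^1
= 7 · 0.53144 · 0.1 = 0.37201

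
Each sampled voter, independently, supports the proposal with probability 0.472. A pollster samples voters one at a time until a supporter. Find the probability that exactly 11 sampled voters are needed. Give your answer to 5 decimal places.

Geometric (trials to first success), p = 0.472.
P(Y = 11) = (1−p)^10 · p = 0.001684 · 0.472 = 0.0007948

0.00079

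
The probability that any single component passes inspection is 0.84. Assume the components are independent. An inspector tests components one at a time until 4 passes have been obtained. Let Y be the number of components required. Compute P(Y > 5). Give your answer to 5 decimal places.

Needing more than 5 components ⇔ fewer than 4 successes in the first 5. With X ~ Binomial(5, 0.84), P(Y > 5) = P(X ≤ 3).
  k=0: C(5,0)·0.84^0·0.16^5 = 0.0001049
  k=1: C(5,1)·0.84^1·0.16^4 = 0.0027525
  k=2: C(5,2)·0.84^2·0.16^3 = 0.0289014
  k=3: C(5,3)·0.84^3·0.16^2 = 0.1517322
P(X ≤ 3) = 0.1834910

0.18349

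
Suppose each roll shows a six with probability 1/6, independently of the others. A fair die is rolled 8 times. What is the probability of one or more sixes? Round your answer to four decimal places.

0.7674

P(at least one) = 1 − P(none) = 1 − (1 − 0.166667)^8
= 1 − 0.232568 = 0.767432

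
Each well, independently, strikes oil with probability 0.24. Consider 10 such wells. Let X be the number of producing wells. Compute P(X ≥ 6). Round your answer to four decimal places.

X ~ Binomial(10, 0.24); P(X ≥ 6) = Σ C(10,k) p^k (1−p)^(10−k) over k:
  k=6: C(10,6)·0.24^6·0.76^4 = 0.013389
  k=7: C(10,7)·0.24^7·0.76^3 = 0.002416
  k=8: C(10,8)·0.24^8·0.76^2 = 0.000286
  k=9: C(10,9)·0.24^9·0.76^1 = 0.000020
  k=10: C(10,10)·0.24^10·0.76^0 = 0.000001
Total = 0.016112

0.0161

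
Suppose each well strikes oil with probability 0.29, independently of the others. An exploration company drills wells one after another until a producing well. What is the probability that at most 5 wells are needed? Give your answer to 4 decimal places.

Y = number of wells to the first success; geometric, p = 0.29.
P(Y ≤ 5) = 1 − (1−p)^5 = 1 − 0.180423 = 0.819577

0.8196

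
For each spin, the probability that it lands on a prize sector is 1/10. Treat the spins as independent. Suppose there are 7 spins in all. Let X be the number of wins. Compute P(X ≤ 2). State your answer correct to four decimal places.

X ~ Binomial(7, 0.10); P(X ≤ 2) = Σ C(7,k) p^k (1−p)^(7−k) over k:
  k=0: C(7,0)·0.10^0·0.90^7 = 0.478297
  k=1: C(7,1)·0.10^1·0.90^6 = 0.372009
  k=2: C(7,2)·0.10^2·0.90^5 = 0.124003
Total = 0.974309

0.9743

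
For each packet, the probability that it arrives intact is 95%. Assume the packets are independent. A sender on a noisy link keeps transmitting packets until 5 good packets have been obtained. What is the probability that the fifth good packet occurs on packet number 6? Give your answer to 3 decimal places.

Y = trial on which the fifth success occurs; negative binomial, r=5, p=0.95.
P(Y=6) = C(5,4) · p^5 · (1−p)^1
= 5 · 0.77378 · 0.05 = 0.19345

0.193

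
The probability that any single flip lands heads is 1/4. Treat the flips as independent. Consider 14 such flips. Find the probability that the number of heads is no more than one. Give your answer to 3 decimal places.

X ~ Binomial(14, 0.25); P(X ≤ 1) = Σ C(14,k) p^k (1−p)^(14−k) over k:
  k=0: C(14,0)·0.25^0·0.75^14 = 0.01782
  k=1: C(14,1)·0.25^1·0.75^13 = 0.08315
Total = 0.10097

0.101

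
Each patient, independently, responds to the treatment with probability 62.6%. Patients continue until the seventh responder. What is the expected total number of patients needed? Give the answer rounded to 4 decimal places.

Y = total patients until the seventh success; negative binomial with r=7, p=0.626.
E[Y] = r / p = 7 / 0.626 = 11.182109

11.1821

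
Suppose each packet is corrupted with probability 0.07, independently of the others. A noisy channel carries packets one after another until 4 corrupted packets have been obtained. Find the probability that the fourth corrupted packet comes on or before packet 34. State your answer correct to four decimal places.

Finishing within 34 packets ⇔ at least 4 successes in the first 34. With X ~ Binomial(34, 0.07), P(Y ≤ 34) = 1 − P(X ≤ 3).
  k=0: C(34,0)·0.07^0·0.93^34 = 0.084805
  k=1: C(34,1)·0.07^1·0.93^33 = 0.217027
  k=2: C(34,2)·0.07^2·0.93^32 = 0.269534
  k=3: C(34,3)·0.07^3·0.93^31 = 0.216400
1 − 0.787766 = 0.212234

0.2122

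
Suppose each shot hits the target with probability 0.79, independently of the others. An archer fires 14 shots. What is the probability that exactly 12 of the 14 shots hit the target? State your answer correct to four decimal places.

0.2371

X ~ Binomial(n=14, p=0.79).
P(X=12) = C(14,12) · p^12 · (1−p)^2
= 91 · 0.059092 · 0.0441 = 0.237140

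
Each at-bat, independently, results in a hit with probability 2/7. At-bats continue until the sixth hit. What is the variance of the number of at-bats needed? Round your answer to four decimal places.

Y = total at-bats until the sixth success; negative binomial with r=6, p=0.285714.
Var(Y) = r(1−p)/p² = 6·0.714286 / 0.285714² = 52.500000

52.5000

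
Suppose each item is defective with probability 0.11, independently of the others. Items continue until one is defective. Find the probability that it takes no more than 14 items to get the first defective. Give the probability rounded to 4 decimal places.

Y = number of items to the first success; geometric, p = 0.11.
P(Y ≤ 14) = 1 − (1−p)^14 = 1 − 0.195641 = 0.804359

0.8044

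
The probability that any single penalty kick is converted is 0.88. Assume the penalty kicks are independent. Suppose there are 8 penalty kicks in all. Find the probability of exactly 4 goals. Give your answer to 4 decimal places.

0.0087

X ~ Binomial(n=8, p=0.88).
P(X=4) = C(8,4) · p^4 · (1−p)^4
= 70 · 0.5997 · 0.00020736 = 0.008705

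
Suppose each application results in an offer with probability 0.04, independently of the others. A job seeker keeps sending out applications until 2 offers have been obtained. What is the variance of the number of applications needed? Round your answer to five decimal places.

Y = total applications until the second success; negative binomial with r=2, p=0.04.
Var(Y) = r(1−p)/p² = 2·0.96 / 0.04² = 1200.0000000

1200.00000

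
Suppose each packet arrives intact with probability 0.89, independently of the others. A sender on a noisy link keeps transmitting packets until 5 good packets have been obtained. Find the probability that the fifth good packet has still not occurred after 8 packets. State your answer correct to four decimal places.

Needing more than 8 packets ⇔ fewer than 5 successes in the first 8. With X ~ Binomial(8, 0.89), P(Y > 8) = P(X ≤ 4).
  k=0: C(8,0)·0.89^0·0.11^8 = 0.000000
  k=1: C(8,1)·0.89^1·0.11^7 = 0.000001
  k=2: C(8,2)·0.89^2·0.11^6 = 0.000039
  k=3: C(8,3)·0.89^3·0.11^5 = 0.000636
  k=4: C(8,4)·0.89^4·0.11^4 = 0.006430
P(X ≤ 4) = 0.007107

0.0071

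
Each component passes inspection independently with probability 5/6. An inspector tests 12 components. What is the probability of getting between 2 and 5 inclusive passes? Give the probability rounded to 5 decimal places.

0.00129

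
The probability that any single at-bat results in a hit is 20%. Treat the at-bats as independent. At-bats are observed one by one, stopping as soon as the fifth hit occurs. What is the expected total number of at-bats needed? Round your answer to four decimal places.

Y = total at-bats until the fifth success; negative binomial with r=5, p=0.20.
E[Y] = r / p = 5 / 0.20 = 25.000000

25.0000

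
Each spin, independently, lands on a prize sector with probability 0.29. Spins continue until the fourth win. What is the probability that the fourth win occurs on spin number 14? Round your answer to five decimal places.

0.06585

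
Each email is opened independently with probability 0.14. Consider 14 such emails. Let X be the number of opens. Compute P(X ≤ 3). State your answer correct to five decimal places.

0.87897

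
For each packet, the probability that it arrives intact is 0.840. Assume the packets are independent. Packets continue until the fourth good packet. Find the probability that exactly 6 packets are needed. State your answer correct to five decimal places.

0.12746

Y = trial on which the fourth success occurs; negative binomial, r=4, p=0.84.
P(Y=6) = C(5,3) · p^4 · (1−p)^2
= 10 · 0.49787 · 0.0256 = 0.1274551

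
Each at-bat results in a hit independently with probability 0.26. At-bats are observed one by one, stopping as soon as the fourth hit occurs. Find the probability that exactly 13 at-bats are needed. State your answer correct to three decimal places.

0.067

Y = trial on which the fourth success occurs; negative binomial, r=4, p=0.26.
P(Y=13) = C(12,3) · p^4 · (1−p)^9
= 220 · 0.0045698 · 0.06654 = 0.06690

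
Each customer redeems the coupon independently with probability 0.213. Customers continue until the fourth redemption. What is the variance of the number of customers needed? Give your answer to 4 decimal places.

Y = total customers until the fourth success; negative binomial with r=4, p=0.213.
Var(Y) = r(1−p)/p² = 4·0.787 / 0.213² = 69.386586

69.3866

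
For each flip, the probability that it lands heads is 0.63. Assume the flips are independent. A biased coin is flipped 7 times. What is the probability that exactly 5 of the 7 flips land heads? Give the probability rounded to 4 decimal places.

X ~ Binomial(n=7, p=0.63).
P(X=5) = C(7,5) · p^5 · (1−p)^2
= 21 · 0.099244 · 0.1369 = 0.285316

0.2853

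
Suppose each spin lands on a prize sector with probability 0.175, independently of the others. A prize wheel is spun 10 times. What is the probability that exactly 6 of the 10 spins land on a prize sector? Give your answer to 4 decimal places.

X ~ Binomial(n=10, p=0.175).
P(X=6) = C(10,6) · p^6 · (1−p)^4
= 210 · 2.8723e-05 · 0.46325 = 0.002794

0.0028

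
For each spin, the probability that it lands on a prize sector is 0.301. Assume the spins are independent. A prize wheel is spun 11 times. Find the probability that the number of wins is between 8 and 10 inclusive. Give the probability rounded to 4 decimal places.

X ~ Binomial(11, 0.301); P(8 ≤ X ≤ 10) = Σ C(11,k) p^k (1−p)^(11−k) over k:
  k=8: C(11,8)·0.301^8·0.699^3 = 0.003797
  k=9: C(11,9)·0.301^9·0.699^2 = 0.000545
  k=10: C(11,10)·0.301^10·0.699^1 = 0.000047
Total = 0.004389

0.0044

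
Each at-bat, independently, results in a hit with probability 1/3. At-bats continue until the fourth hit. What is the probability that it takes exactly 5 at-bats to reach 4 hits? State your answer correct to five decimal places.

0.03292

Y = trial on which the fourth success occurs; negative binomial, r=4, p=0.333333.
P(Y=5) = C(4,3) · p^4 · (1−p)^1
= 4 · 0.012346 · 0.66667 = 0.0329218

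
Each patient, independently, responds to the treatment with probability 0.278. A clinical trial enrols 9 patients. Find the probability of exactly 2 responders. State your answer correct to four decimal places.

0.2845

X ~ Binomial(n=9, p=0.278).
P(X=2) = C(9,2) · p^2 · (1−p)^7
= 36 · 0.077284 · 0.10227 = 0.284546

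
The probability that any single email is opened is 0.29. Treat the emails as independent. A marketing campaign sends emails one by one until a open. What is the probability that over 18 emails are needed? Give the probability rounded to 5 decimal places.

Y = number of emails to the first success; geometric, p = 0.29.
P(Y > 18) = P(first 18 all fail) = (1−p)^18 = 0.0021021

0.00210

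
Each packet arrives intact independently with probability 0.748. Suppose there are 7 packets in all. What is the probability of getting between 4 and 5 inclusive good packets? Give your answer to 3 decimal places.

0.488

X ~ Binomial(7, 0.748); P(4 ≤ X ≤ 5) = Σ C(7,k) p^k (1−p)^(7−k) over k:
  k=4: C(7,4)·0.748^4·0.252^3 = 0.17534
  k=5: C(7,5)·0.748^5·0.252^2 = 0.31227
Total = 0.48761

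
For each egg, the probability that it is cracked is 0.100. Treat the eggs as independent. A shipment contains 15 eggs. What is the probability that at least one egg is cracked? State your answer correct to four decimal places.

0.7941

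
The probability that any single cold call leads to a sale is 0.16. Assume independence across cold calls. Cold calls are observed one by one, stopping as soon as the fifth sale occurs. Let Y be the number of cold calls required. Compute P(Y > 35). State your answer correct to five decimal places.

Needing more than 35 cold calls ⇔ fewer than 5 successes in the first 35. With X ~ Binomial(35, 0.16), P(Y > 35) = P(X ≤ 4).
  k=0: C(35,0)·0.16^0·0.84^35 = 0.0022376
  k=1: C(35,1)·0.16^1·0.84^34 = 0.0149171
  k=2: C(35,2)·0.16^2·0.84^33 = 0.0483029
  k=3: C(35,3)·0.16^3·0.84^32 = 0.1012061
  k=4: C(35,4)·0.16^4·0.84^31 = 0.1542188
P(X ≤ 4) = 0.3208825

0.32088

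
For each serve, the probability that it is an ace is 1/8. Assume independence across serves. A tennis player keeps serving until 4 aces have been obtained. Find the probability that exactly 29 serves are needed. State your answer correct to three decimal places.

Y = trial on which the fourth success occurs; negative binomial, r=4, p=0.125.
P(Y=29) = C(28,3) · p^4 · (1−p)^25
= 3276 · 0.00024414 · 0.035498 = 0.02839

0.028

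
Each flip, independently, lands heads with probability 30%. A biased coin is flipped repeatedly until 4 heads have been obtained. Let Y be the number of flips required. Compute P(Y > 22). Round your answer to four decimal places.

0.0681

Needing more than 22 flips ⇔ fewer than 4 successes in the first 22. With X ~ Binomial(22, 0.30), P(Y > 22) = P(X ≤ 3).
  k=0: C(22,0)·0.30^0·0.70^22 = 0.000391
  k=1: C(22,1)·0.30^1·0.70^21 = 0.003686
  k=2: C(22,2)·0.30^2·0.70^20 = 0.016589
  k=3: C(22,3)·0.30^3·0.70^19 = 0.047397
P(X ≤ 3) = 0.068063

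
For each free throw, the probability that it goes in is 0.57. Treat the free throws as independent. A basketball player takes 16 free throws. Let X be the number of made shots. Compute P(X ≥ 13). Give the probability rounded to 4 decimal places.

X ~ Binomial(16, 0.57); P(X ≥ 13) = Σ C(16,k) p^k (1−p)^(16−k) over k:
  k=13: C(16,13)·0.57^13·0.43^3 = 0.029852
  k=14: C(16,14)·0.57^14·0.43^2 = 0.008479
  k=15: C(16,15)·0.57^15·0.43^1 = 0.001499
  k=16: C(16,16)·0.57^16·0.43^0 = 0.000124
Total = 0.039954

0.0400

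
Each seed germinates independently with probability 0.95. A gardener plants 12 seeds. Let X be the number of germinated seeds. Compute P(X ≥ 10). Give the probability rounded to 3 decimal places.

0.980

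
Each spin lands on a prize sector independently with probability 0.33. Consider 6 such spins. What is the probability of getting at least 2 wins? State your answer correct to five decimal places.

0.64222

X ~ Binomial(6, 0.33); P(X ≥ 2) = Σ C(6,k) p^k (1−p)^(6−k) over k:
  k=2: C(6,2)·0.33^2·0.67^4 = 0.3291686
  k=3: C(6,3)·0.33^3·0.67^3 = 0.2161704
  k=4: C(6,4)·0.33^4·0.67^2 = 0.0798540
  k=5: C(6,5)·0.33^5·0.67^1 = 0.0157324
  k=6: C(6,6)·0.33^6·0.67^0 = 0.0012915
Total = 0.6422168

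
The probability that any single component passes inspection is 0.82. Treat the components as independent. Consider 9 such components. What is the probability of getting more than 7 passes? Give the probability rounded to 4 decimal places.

0.4988

X ~ Binomial(9, 0.82); P(X ≥ 8) = Σ C(9,k) p^k (1−p)^(9−k) over k:
  k=8: C(9,8)·0.82^8·0.18^1 = 0.331151
  k=9: C(9,9)·0.82^9·0.18^0 = 0.167620
Total = 0.498770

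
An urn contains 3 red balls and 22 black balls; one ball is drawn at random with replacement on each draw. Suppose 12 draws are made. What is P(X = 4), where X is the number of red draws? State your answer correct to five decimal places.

0.03691

X ~ Binomial(n=12, p=0.12).
P(X=4) = C(12,4) · p^4 · (1−p)^8
= 495 · 0.00020736 · 0.35963 = 0.0369140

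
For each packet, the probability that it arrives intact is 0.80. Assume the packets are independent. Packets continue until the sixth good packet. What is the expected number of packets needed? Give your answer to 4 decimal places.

Y = total packets until the sixth success; negative binomial with r=6, p=0.80.
E[Y] = r / p = 6 / 0.80 = 7.500000

7.5000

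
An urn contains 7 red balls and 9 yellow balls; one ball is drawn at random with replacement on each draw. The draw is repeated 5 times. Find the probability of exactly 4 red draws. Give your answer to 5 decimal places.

X ~ Binomial(n=5, p=0.4375).
P(X=4) = C(5,4) · p^4 · (1−p)^1
= 5 · 0.036636 · 0.5625 = 0.1030397

0.10304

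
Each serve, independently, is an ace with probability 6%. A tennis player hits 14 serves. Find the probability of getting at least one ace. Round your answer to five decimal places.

0.57948

P(at least one) = 1 − P(none) = 1 − (1 − 0.06)^14
= 1 − 0.4205232 = 0.5794768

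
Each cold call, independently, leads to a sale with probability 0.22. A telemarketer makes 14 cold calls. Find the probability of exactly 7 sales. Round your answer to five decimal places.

X ~ Binomial(n=14, p=0.22).
P(X=7) = C(14,7) · p^7 · (1−p)^7
= 3432 · 2.4944e-05 · 0.17566 = 0.0150372

0.01504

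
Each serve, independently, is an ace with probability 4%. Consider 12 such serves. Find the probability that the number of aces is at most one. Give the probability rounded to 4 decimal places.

X ~ Binomial(12, 0.04); P(X ≤ 1) = Σ C(12,k) p^k (1−p)^(12−k) over k:
  k=0: C(12,0)·0.04^0·0.96^12 = 0.612710
  k=1: C(12,1)·0.04^1·0.96^11 = 0.306355
Total = 0.919065

0.9191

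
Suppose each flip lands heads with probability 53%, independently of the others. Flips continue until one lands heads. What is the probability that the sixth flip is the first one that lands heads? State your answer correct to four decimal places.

0.0122

Geometric (trials to first success), p = 0.53.
P(Y = 6) = (1−p)^5 · p = 0.022935 · 0.53 = 0.012155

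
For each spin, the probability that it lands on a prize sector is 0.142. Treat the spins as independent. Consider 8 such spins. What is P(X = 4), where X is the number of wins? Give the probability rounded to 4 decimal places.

0.0154

X ~ Binomial(n=8, p=0.142).
P(X=4) = C(8,4) · p^4 · (1−p)^4
= 70 · 0.00040659 · 0.54194 = 0.015424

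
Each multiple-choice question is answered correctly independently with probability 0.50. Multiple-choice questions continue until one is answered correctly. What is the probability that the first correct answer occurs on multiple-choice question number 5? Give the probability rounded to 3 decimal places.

0.031

Geometric (trials to first success), p = 0.50.
P(Y = 5) = (1−p)^4 · p = 0.0625 · 0.50 = 0.03125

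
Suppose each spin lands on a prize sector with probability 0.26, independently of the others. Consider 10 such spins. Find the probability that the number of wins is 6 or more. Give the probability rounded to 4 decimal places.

X ~ Binomial(10, 0.26); P(X ≥ 6) = Σ C(10,k) p^k (1−p)^(10−k) over k:
  k=6: C(10,6)·0.26^6·0.74^4 = 0.019453
  k=7: C(10,7)·0.26^7·0.74^3 = 0.003906
  k=8: C(10,8)·0.26^8·0.74^2 = 0.000515
  k=9: C(10,9)·0.26^9·0.74^1 = 0.000040
  k=10: C(10,10)·0.26^10·0.74^0 = 0.000001
Total = 0.023915

0.0239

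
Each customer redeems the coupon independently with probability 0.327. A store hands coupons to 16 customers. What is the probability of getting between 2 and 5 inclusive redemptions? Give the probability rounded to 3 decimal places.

X ~ Binomial(16, 0.327); P(2 ≤ X ≤ 5) = Σ C(16,k) p^k (1−p)^(16−k) over k:
  k=2: C(16,2)·0.327^2·0.673^14 = 0.05018
  k=3: C(16,3)·0.327^3·0.673^13 = 0.11377
  k=4: C(16,4)·0.327^4·0.673^12 = 0.17966
  k=5: C(16,5)·0.327^5·0.673^11 = 0.20950
Total = 0.55310

0.553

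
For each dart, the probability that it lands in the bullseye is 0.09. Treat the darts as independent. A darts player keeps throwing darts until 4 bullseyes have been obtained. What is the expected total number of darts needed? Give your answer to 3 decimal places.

44.444

Y = total darts until the fourth success; negative binomial with r=4, p=0.09.
E[Y] = r / p = 4 / 0.09 = 44.44444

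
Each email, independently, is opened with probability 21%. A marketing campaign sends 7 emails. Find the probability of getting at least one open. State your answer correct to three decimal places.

0.808

P(at least one) = 1 − P(none) = 1 − (1 − 0.21)^7
= 1 − 0.19204 = 0.80796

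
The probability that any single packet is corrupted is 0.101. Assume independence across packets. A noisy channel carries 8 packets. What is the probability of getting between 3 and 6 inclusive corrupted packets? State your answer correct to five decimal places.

0.03909

X ~ Binomial(8, 0.101); P(3 ≤ X ≤ 6) = Σ C(8,k) p^k (1−p)^(8−k) over k:
  k=3: C(8,3)·0.101^3·0.899^5 = 0.0338806
  k=4: C(8,4)·0.101^4·0.899^4 = 0.0047580
  k=5: C(8,5)·0.101^5·0.899^3 = 0.0004276
  k=6: C(8,6)·0.101^6·0.899^2 = 0.0000240
Total = 0.0390902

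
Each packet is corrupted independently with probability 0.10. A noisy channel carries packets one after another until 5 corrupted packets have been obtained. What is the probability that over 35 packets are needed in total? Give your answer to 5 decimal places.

0.73075

Needing more than 35 packets ⇔ fewer than 5 successes in the first 35. With X ~ Binomial(35, 0.10), P(Y > 35) = P(X ≤ 4).
  k=0: C(35,0)·0.10^0·0.90^35 = 0.0250316
  k=1: C(35,1)·0.10^1·0.90^34 = 0.0973449
  k=2: C(35,2)·0.10^2·0.90^33 = 0.1838738
  k=3: C(35,3)·0.10^3·0.90^32 = 0.2247346
  k=4: C(35,4)·0.10^4·0.90^31 = 0.1997641
P(X ≤ 4) = 0.7307490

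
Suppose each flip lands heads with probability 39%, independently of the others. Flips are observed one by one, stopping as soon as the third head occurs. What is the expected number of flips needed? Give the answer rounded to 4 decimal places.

Y = total flips until the third success; negative binomial with r=3, p=0.39.
E[Y] = r / p = 3 / 0.39 = 7.692308

7.6923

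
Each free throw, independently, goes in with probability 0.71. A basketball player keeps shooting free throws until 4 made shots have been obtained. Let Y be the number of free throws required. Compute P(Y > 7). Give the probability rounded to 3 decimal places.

0.113

Needing more than 7 free throws ⇔ fewer than 4 successes in the first 7. With X ~ Binomial(7, 0.71), P(Y > 7) = P(X ≤ 3).
  k=0: C(7,0)·0.71^0·0.29^7 = 0.00017
  k=1: C(7,1)·0.71^1·0.29^6 = 0.00296
  k=2: C(7,2)·0.71^2·0.29^5 = 0.02171
  k=3: C(7,3)·0.71^3·0.29^4 = 0.08860
P(X ≤ 3) = 0.11344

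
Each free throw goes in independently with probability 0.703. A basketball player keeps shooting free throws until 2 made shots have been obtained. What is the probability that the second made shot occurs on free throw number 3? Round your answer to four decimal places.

Y = trial on which the second success occurs; negative binomial, r=2, p=0.703.
P(Y=3) = C(2,1) · p^2 · (1−p)^1
= 2 · 0.49421 · 0.297 = 0.293560

0.2936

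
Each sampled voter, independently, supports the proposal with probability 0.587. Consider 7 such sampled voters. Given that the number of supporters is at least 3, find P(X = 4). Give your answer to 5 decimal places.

0.32869

X ~ Binomial(7, 0.587). Want P(X=4 | X≥3) = P(X=4) / P(X≥3).
P(X=4) = C(7,4)·0.587^4·0.413^3 = 0.2927323
P(X≥3) = 1 − 0.0020495 − 0.0203909 − 0.0869452 = 0.8906144
Ratio = 0.2927323 / 0.8906144 = 0.3286858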